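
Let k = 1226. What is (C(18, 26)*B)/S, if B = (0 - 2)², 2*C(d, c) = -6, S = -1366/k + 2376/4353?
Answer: 10673556/505537 ≈ 21.113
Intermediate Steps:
S = -505537/889463 (S = -1366/1226 + 2376/4353 = -1366*1/1226 + 2376*(1/4353) = -683/613 + 792/1451 = -505537/889463 ≈ -0.56836)
C(d, c) = -3 (C(d, c) = (½)*(-6) = -3)
B = 4 (B = (-2)² = 4)
(C(18, 26)*B)/S = (-3*4)/(-505537/889463) = -12*(-889463/505537) = 10673556/505537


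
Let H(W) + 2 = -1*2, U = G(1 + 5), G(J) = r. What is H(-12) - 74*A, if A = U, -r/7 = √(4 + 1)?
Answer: -4 + 518*√5 ≈ 1154.3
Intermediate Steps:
r = -7*√5 (r = -7*√(4 + 1) = -7*√5 ≈ -15.652)
G(J) = -7*√5
U = -7*√5 ≈ -15.652
A = -7*√5 ≈ -15.652
H(W) = -4 (H(W) = -2 - 1*2 = -2 - 2 = -4)
H(-12) - 74*A = -4 - (-518)*√5 = -4 + 518*√5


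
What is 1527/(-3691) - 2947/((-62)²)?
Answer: -16747165/14188204 ≈ -1.1804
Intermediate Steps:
1527/(-3691) - 2947/((-62)²) = 1527*(-1/3691) - 2947/3844 = -1527/3691 - 2947*1/3844 = -1527/3691 - 2947/3844 = -16747165/14188204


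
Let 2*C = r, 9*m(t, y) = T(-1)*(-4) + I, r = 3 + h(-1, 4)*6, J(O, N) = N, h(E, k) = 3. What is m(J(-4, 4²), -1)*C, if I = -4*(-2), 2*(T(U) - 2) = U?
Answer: 7/3 ≈ 2.3333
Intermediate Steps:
T(U) = 2 + U/2
I = 8
r = 21 (r = 3 + 3*6 = 3 + 18 = 21)
m(t, y) = 2/9 (m(t, y) = ((2 + (½)*(-1))*(-4) + 8)/9 = ((2 - ½)*(-4) + 8)/9 = ((3/2)*(-4) + 8)/9 = (-6 + 8)/9 = (⅑)*2 = 2/9)
C = 21/2 (C = (½)*21 = 21/2 ≈ 10.500)
m(J(-4, 4²), -1)*C = (2/9)*(21/2) = 7/3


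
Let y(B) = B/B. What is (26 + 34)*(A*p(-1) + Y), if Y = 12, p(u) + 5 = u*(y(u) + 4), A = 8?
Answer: -4080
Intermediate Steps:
y(B) = 1
p(u) = -5 + 5*u (p(u) = -5 + u*(1 + 4) = -5 + u*5 = -5 + 5*u)
(26 + 34)*(A*p(-1) + Y) = (26 + 34)*(8*(-5 + 5*(-1)) + 12) = 60*(8*(-5 - 5) + 12) = 60*(8*(-10) + 12) = 60*(-80 + 12) = 60*(-68) = -4080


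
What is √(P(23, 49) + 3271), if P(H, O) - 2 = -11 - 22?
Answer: 18*√10 ≈ 56.921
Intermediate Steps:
P(H, O) = -31 (P(H, O) = 2 + (-11 - 22) = 2 - 33 = -31)
√(P(23, 49) + 3271) = √(-31 + 3271) = √3240 = 18*√10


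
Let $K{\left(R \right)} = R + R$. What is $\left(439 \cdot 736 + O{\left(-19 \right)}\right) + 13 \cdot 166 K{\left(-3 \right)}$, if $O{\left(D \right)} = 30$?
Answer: $310186$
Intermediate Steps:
$K{\left(R \right)} = 2 R$
$\left(439 \cdot 736 + O{\left(-19 \right)}\right) + 13 \cdot 166 K{\left(-3 \right)} = \left(439 \cdot 736 + 30\right) + 13 \cdot 166 \cdot 2 \left(-3\right) = \left(323104 + 30\right) + 2158 \left(-6\right) = 323134 - 12948 = 310186$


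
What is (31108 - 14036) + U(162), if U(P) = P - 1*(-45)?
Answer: 17279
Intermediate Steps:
U(P) = 45 + P (U(P) = P + 45 = 45 + P)
(31108 - 14036) + U(162) = (31108 - 14036) + (45 + 162) = 17072 + 207 = 17279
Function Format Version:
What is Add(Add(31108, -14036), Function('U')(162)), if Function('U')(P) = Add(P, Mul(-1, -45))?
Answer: 17279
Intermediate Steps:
Function('U')(P) = Add(45, P) (Function('U')(P) = Add(P, 45) = Add(45, P))
Add(Add(31108, -14036), Function('U')(162)) = Add(Add(31108, -14036), Add(45, 162)) = Add(17072, 207) = 17279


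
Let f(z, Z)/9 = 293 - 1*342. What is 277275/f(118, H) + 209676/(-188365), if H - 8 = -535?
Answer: -172677797/274155 ≈ -629.85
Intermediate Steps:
H = -527 (H = 8 - 535 = -527)
f(z, Z) = -441 (f(z, Z) = 9*(293 - 1*342) = 9*(293 - 342) = 9*(-49) = -441)
277275/f(118, H) + 209676/(-188365) = 277275/(-441) + 209676/(-188365) = 277275*(-1/441) + 209676*(-1/188365) = -92425/147 - 2076/1865 = -172677797/274155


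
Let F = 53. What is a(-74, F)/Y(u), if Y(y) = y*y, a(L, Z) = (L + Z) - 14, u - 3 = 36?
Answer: -35/1521 ≈ -0.023011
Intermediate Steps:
u = 39 (u = 3 + 36 = 39)
a(L, Z) = -14 + L + Z
Y(y) = y**2
a(-74, F)/Y(u) = (-14 - 74 + 53)/(39**2) = -35/1521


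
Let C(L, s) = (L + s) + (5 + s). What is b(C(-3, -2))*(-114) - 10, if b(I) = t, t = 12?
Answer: -1378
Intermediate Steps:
C(L, s) = 5 + L + 2*s
b(I) = 12
b(C(-3, -2))*(-114) - 10 = 12*(-114) - 10 = -1368 - 10 = -1378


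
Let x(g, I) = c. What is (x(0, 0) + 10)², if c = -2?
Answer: 64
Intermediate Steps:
x(g, I) = -2
(x(0, 0) + 10)² = (-2 + 10)² = 8² = 64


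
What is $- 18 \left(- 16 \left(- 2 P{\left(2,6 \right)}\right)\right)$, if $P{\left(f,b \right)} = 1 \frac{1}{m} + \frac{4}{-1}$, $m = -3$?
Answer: $2496$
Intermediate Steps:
$P{\left(f,b \right)} = - \frac{13}{3}$ ($P{\left(f,b \right)} = 1 \frac{1}{-3} + \frac{4}{-1} = 1 \left(- \frac{1}{3}\right) + 4 \left(-1\right) = - \frac{1}{3} - 4 = - \frac{13}{3}$)
$- 18 \left(- 16 \left(- 2 P{\left(2,6 \right)}\right)\right) = - 18 \left(- 16 \left(\left(-2\right) \left(- \frac{13}{3}\right)\right)\right) = - 18 \left(\left(-16\right) \frac{26}{3}\right) = \left(-18\right) \left(- \frac{416}{3}\right) = 2496$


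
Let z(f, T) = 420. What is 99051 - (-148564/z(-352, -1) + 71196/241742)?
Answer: 1261586841226/12691455 ≈ 99404.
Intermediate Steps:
99051 - (-148564/z(-352, -1) + 71196/241742) = 99051 - (-148564/420 + 71196/241742) = 99051 - (-148564*1/420 + 71196*(1/241742)) = 99051 - (-37141/105 + 35598/120871) = 99051 - 1*(-4485532021/12691455) = 99051 + 4485532021/12691455 = 1261586841226/12691455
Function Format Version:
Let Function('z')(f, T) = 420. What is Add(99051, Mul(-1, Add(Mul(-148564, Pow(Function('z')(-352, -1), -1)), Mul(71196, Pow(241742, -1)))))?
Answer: Rational(1261586841226, 12691455) ≈ 99404.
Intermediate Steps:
Add(99051, Mul(-1, Add(Mul(-148564, Pow(Function('z')(-352, -1), -1)), Mul(71196, Pow(241742, -1))))) = Add(99051, Mul(-1, Add(Mul(-148564, Pow(420, -1)), Mul(71196, Pow(241742, -1))))) = Add(99051, Mul(-1, Add(Mul(-148564, Rational(1, 420)), Mul(71196, Rational(1, 241742))))) = Add(99051, Mul(-1, Add(Rational(-37141, 105), Rational(35598, 120871)))) = Add(99051, Mul(-1, Rational(-4485532021, 12691455))) = Add(99051, Rational(4485532021, 12691455)) = Rational(1261586841226, 12691455)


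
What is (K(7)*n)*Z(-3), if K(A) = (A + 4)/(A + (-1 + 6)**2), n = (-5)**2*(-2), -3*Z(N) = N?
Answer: -275/16 ≈ -17.188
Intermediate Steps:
Z(N) = -N/3
n = -50 (n = 25*(-2) = -50)
K(A) = (4 + A)/(25 + A) (K(A) = (4 + A)/(A + 5**2) = (4 + A)/(A + 25) = (4 + A)/(25 + A))
(K(7)*n)*Z(-3) = (((4 + 7)/(25 + 7))*(-50))*(-1/3*(-3)) = ((11/32)*(-50))*1 = -275/16*1 = -275/16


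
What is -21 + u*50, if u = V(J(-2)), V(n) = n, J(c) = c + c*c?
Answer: 79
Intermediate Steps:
J(c) = c + c²
u = 2 (u = -2*(1 - 2) = -2*(-1) = 2)
-21 + u*50 = -21 + 2*50 = -21 + 100 = 79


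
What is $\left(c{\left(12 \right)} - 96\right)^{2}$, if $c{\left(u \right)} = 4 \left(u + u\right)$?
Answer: $0$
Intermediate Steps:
$c{\left(u \right)} = 8 u$ ($c{\left(u \right)} = 4 \cdot 2 u = 8 u$)
$\left(c{\left(12 \right)} - 96\right)^{2} = \left(8 \cdot 12 - 96\right)^{2} = \left(96 - 96\right)^{2} = 0^{2} = 0$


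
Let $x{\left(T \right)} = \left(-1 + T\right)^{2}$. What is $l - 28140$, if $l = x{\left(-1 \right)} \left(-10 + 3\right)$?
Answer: $-28168$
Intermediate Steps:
$l = -28$ ($l = \left(-1 - 1\right)^{2} \left(-10 + 3\right) = \left(-2\right)^{2} \left(-7\right) = 4 \left(-7\right) = -28$)
$l - 28140 = -28 - 28140 = -28168$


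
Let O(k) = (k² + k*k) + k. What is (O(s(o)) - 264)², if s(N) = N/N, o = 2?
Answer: 68121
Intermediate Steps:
s(N) = 1
O(k) = k + 2*k² (O(k) = (k² + k²) + k = 2*k² + k = k + 2*k²)
(O(s(o)) - 264)² = (1*(1 + 2*1) - 264)² = (1*(1 + 2) - 264)² = (1*3 - 264)² = (3 - 264)² = (-261)² = 68121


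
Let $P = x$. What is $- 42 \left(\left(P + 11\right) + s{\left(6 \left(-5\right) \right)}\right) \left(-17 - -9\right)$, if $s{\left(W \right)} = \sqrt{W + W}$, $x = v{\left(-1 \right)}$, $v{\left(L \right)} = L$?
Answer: $3360 + 672 i \sqrt{15} \approx 3360.0 + 2602.6 i$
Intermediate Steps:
$x = -1$
$P = -1$
$s{\left(W \right)} = \sqrt{2} \sqrt{W}$ ($s{\left(W \right)} = \sqrt{2 W} = \sqrt{2} \sqrt{W}$)
$- 42 \left(\left(P + 11\right) + s{\left(6 \left(-5\right) \right)}\right) \left(-17 - -9\right) = - 42 \left(\left(-1 + 11\right) + \sqrt{2} \sqrt{6 \left(-5\right)}\right) \left(-17 - -9\right) = - 42 \left(10 + \sqrt{2} \sqrt{-30}\right) \left(-17 + 9\right) = - 42 \left(10 + \sqrt{2} i \sqrt{30}\right) \left(-8\right) = - 42 \left(10 + 2 i \sqrt{15}\right) \left(-8\right) = \left(-420 - 84 i \sqrt{15}\right) \left(-8\right) = 3360 + 672 i \sqrt{15}$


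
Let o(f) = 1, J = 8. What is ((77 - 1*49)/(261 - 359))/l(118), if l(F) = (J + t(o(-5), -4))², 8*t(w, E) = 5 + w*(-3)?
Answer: -32/7623 ≈ -0.0041978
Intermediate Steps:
t(w, E) = 5/8 - 3*w/8 (t(w, E) = (5 + w*(-3))/8 = (5 - 3*w)/8 = 5/8 - 3*w/8)
l(F) = 1089/16 (l(F) = (8 + (5/8 - 3/8*1))² = (8 + (5/8 - 3/8))² = (8 + ¼)² = (33/4)² = 1089/16)
((77 - 1*49)/(261 - 359))/l(118) = ((77 - 1*49)/(261 - 359))/(1089/16) = ((77 - 49)/(-98))*(16/1089) = (28*(-1/98))*(16/1089) = -2/7*16/1089 = -32/7623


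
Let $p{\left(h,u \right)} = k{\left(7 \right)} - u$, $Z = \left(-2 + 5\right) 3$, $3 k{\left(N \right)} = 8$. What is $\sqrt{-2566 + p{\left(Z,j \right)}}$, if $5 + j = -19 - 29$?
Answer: $\frac{i \sqrt{22593}}{3} \approx 50.103 i$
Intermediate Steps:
$k{\left(N \right)} = \frac{8}{3}$ ($k{\left(N \right)} = \frac{1}{3} \cdot 8 = \frac{8}{3}$)
$Z = 9$ ($Z = 3 \cdot 3 = 9$)
$j = -53$ ($j = -5 - 48 = -53$)
$p{\left(h,u \right)} = \frac{8}{3} - u$
$\sqrt{-2566 + p{\left(Z,j \right)}} = \sqrt{-2566 + \left(\frac{8}{3} - -53\right)} = \sqrt{-2566 + \left(\frac{8}{3} + 53\right)} = \sqrt{-2566 + \frac{167}{3}} = \sqrt{- \frac{7531}{3}} = \frac{i \sqrt{22593}}{3}$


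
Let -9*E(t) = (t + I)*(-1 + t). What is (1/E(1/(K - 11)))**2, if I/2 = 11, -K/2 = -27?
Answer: 30769209/175774564 ≈ 0.17505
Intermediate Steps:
K = 54 (K = -2*(-27) = 54)
I = 22 (I = 2*11 = 22)
E(t) = -(-1 + t)*(22 + t)/9 (E(t) = -(t + 22)*(-1 + t)/9 = -(22 + t)*(-1 + t)/9 = -(-1 + t)*(22 + t)/9)
(1/E(1/(K - 11)))**2 = (1/(22/9 - 7/(3*(54 - 11)) - 1/(9*(54 - 11)**2)))**2 = (1/(22/9 - 7/3/43 - (1/43)**2/9))**2 = (1/(22/9 - 7/3*1/43 - (1/43)**2/9))**2 = (1/(22/9 - 7/129 - 1/9*1/1849))**2 = (1/(22/9 - 7/129 - 1/16641))**2 = (1/(13258/5547))**2 = (5547/13258)**2 = 30769209/175774564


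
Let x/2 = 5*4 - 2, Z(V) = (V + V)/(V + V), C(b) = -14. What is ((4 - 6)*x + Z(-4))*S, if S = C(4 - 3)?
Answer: 994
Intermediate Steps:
S = -14
Z(V) = 1 (Z(V) = (2*V)/((2*V)) = (2*V)*(1/(2*V)) = 1)
x = 36 (x = 2*(5*4 - 2) = 2*(20 - 2) = 2*18 = 36)
((4 - 6)*x + Z(-4))*S = ((4 - 6)*36 + 1)*(-14) = (-2*36 + 1)*(-14) = (-72 + 1)*(-14) = -71*(-14) = 994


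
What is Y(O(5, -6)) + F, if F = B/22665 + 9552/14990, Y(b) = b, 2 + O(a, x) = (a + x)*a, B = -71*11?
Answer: -217344956/33974835 ≈ -6.3972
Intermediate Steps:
B = -781
O(a, x) = -2 + a*(a + x) (O(a, x) = -2 + (a + x)*a = -2 + a*(a + x))
F = 20478889/33974835 (F = -781/22665 + 9552/14990 = -781*1/22665 + 9552*(1/14990) = -781/22665 + 4776/7495 = 20478889/33974835 ≈ 0.60277)
Y(O(5, -6)) + F = (-2 + 5² + 5*(-6)) + 20478889/33974835 = (-2 + 25 - 30) + 20478889/33974835 = -7 + 20478889/33974835 = -217344956/33974835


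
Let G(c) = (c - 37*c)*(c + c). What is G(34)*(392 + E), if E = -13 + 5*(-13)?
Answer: -26134848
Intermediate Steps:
G(c) = -72*c² (G(c) = (-36*c)*(2*c) = -72*c²)
E = -78 (E = -13 - 65 = -78)
G(34)*(392 + E) = (-72*34²)*(392 - 78) = -72*1156*314 = -83232*314 = -26134848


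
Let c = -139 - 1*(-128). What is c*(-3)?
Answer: 33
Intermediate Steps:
c = -11 (c = -139 + 128 = -11)
c*(-3) = -11*(-3) = 33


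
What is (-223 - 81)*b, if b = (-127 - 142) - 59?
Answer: 99712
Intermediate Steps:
b = -328 (b = -269 - 59 = -328)
(-223 - 81)*b = (-223 - 81)*(-328) = -304*(-328) = 99712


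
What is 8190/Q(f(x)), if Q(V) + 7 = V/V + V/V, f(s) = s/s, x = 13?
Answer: -1638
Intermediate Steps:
f(s) = 1
Q(V) = -5 (Q(V) = -7 + (V/V + V/V) = -7 + (1 + 1) = -7 + 2 = -5)
8190/Q(f(x)) = 8190/(-5) = 8190*(-⅕) = -1638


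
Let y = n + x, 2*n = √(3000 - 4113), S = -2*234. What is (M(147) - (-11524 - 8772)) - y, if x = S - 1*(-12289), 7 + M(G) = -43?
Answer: 8425 - I*√1113/2 ≈ 8425.0 - 16.681*I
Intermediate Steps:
M(G) = -50 (M(G) = -7 - 43 = -50)
S = -468
x = 11821 (x = -468 - 1*(-12289) = -468 + 12289 = 11821)
n = I*√1113/2 (n = √(3000 - 4113)/2 = √(-1113)/2 = (I*√1113)/2 = I*√1113/2 ≈ 16.681*I)
y = 11821 + I*√1113/2 (y = I*√1113/2 + 11821 = 11821 + I*√1113/2 ≈ 11821.0 + 16.681*I)
(M(147) - (-11524 - 8772)) - y = (-50 - (-11524 - 8772)) - (11821 + I*√1113/2) = (-50 - 1*(-20296)) + (-11821 - I*√1113/2) = (-50 + 20296) + (-11821 - I*√1113/2) = 20246 + (-11821 - I*√1113/2) = 8425 - I*√1113/2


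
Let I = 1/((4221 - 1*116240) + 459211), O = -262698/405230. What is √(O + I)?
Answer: I*√16367403268499393890/5024736220 ≈ 0.80515*I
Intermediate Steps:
O = -131349/202615 (O = -262698*1/405230 = -131349/202615 ≈ -0.64827)
I = 1/347192 (I = 1/((4221 - 116240) + 459211) = 1/(-112019 + 459211) = 1/347192 ≈ 2.8802e-6)
√(O + I) = √(-131349/202615 + 1/347192) = √(-45603119393/70346307080) = I*√16367403268499393890/5024736220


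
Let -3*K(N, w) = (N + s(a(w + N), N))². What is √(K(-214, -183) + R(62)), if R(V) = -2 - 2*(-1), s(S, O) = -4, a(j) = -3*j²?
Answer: 218*I*√3/3 ≈ 125.86*I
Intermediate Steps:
R(V) = 0 (R(V) = -2 + 2 = 0)
K(N, w) = -(-4 + N)²/3 (K(N, w) = -(N - 4)²/3 = -(-4 + N)²/3)
√(K(-214, -183) + R(62)) = √(-(-4 - 214)²/3 + 0) = √(-⅓*(-218)² + 0) = √(-⅓*47524 + 0) = √(-47524/3 + 0) = √(-47524/3) = 218*I*√3/3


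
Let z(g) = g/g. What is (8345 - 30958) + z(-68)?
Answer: -22612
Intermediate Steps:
z(g) = 1
(8345 - 30958) + z(-68) = (8345 - 30958) + 1 = -22613 + 1 = -22612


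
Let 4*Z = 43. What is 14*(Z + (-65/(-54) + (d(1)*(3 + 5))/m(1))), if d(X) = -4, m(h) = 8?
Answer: 6013/54 ≈ 111.35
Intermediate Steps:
Z = 43/4 (Z = (¼)*43 = 43/4 ≈ 10.750)
14*(Z + (-65/(-54) + (d(1)*(3 + 5))/m(1))) = 14*(43/4 + (-65/(-54) - 4*(3 + 5)/8)) = 14*(43/4 + (-65*(-1/54) - 4*8*(⅛))) = 14*(43/4 + (65/54 - 32*⅛)) = 14*(43/4 + (65/54 - 4)) = 14*(43/4 - 151/54) = 14*(859/108) = 6013/54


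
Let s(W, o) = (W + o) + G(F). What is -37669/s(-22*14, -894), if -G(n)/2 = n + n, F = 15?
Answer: 37669/1262 ≈ 29.849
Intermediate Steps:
G(n) = -4*n (G(n) = -2*(n + n) = -4*n)
s(W, o) = -60 + W + o (s(W, o) = (W + o) - 4*15 = (W + o) - 60 = -60 + W + o)
-37669/s(-22*14, -894) = -37669/(-60 - 22*14 - 894) = -37669/(-60 - 308 - 894) = -37669/(-1262) = -37669*(-1/1262) = 37669/1262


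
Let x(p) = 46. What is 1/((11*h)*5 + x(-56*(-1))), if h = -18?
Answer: -1/944 ≈ -0.0010593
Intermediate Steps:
1/((11*h)*5 + x(-56*(-1))) = 1/((11*(-18))*5 + 46) = 1/(-198*5 + 46) = 1/(-990 + 46) = 1/(-944) = -1/944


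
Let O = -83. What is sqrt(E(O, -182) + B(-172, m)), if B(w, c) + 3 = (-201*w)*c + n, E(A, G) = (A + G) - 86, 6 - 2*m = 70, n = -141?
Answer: I*sqrt(1106799) ≈ 1052.0*I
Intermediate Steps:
m = -32 (m = 3 - 1/2*70 = 3 - 35 = -32)
E(A, G) = -86 + A + G
B(w, c) = -144 - 201*c*w (B(w, c) = -3 + ((-201*w)*c - 141) = -3 + (-201*c*w - 141) = -3 + (-141 - 201*c*w) = -144 - 201*c*w)
sqrt(E(O, -182) + B(-172, m)) = sqrt((-86 - 83 - 182) + (-144 - 201*(-32)*(-172))) = sqrt(-351 + (-144 - 1106304)) = sqrt(-351 - 1106448) = sqrt(-1106799) = I*sqrt(1106799)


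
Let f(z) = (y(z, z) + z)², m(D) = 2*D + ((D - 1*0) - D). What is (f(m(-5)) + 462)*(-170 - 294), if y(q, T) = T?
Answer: -399968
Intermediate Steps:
m(D) = 2*D (m(D) = 2*D + ((D + 0) - D) = 2*D + (D - D) = 2*D + 0 = 2*D)
f(z) = 4*z² (f(z) = (z + z)² = (2*z)² = 4*z²)
(f(m(-5)) + 462)*(-170 - 294) = (4*(2*(-5))² + 462)*(-170 - 294) = (4*(-10)² + 462)*(-464) = (4*100 + 462)*(-464) = (400 + 462)*(-464) = 862*(-464) = -399968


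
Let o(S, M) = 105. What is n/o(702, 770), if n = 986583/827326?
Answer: 328861/28956410 ≈ 0.011357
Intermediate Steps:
n = 986583/827326 (n = 986583*(1/827326) = 986583/827326 ≈ 1.1925)
n/o(702, 770) = (986583/827326)/105 = (986583/827326)*(1/105) = 328861/28956410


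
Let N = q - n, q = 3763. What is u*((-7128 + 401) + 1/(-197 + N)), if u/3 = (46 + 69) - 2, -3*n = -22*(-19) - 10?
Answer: -2814078889/1234 ≈ -2.2805e+6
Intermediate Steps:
n = -136 (n = -(-22*(-19) - 10)/3 = -(418 - 10)/3 = -⅓*408 = -136)
N = 3899 (N = 3763 - 1*(-136) = 3763 + 136 = 3899)
u = 339 (u = 3*((46 + 69) - 2) = 3*(115 - 2) = 3*113 = 339)
u*((-7128 + 401) + 1/(-197 + N)) = 339*((-7128 + 401) + 1/(-197 + 3899)) = 339*(-6727 + 1/3702) = 339*(-24903353/3702) = -2814078889/1234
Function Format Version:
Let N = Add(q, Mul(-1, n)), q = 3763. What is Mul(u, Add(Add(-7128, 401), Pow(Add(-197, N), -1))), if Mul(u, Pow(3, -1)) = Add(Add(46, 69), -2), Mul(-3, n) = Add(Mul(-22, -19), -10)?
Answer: Rational(-2814078889, 1234) ≈ -2.2805e+6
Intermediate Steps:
n = -136 (n = Mul(Rational(-1, 3), Add(Mul(-22, -19), -10)) = Mul(Rational(-1, 3), Add(418, -10)) = Mul(Rational(-1, 3), 408) = -136)
N = 3899 (N = Add(3763, Mul(-1, -136)) = Add(3763, 136) = 3899)
u = 339 (u = Mul(3, Add(Add(46, 69), -2)) = Mul(3, Add(115, -2)) = Mul(3, 113) = 339)
Mul(u, Add(Add(-7128, 401), Pow(Add(-197, N), -1))) = Mul(339, Add(Add(-7128, 401), Pow(Add(-197, 3899), -1))) = Mul(339, Add(-6727, Pow(3702, -1))) = Mul(339, Add(-6727, Rational(1, 3702))) = Mul(339, Rational(-24903353, 3702)) = Rational(-2814078889, 1234)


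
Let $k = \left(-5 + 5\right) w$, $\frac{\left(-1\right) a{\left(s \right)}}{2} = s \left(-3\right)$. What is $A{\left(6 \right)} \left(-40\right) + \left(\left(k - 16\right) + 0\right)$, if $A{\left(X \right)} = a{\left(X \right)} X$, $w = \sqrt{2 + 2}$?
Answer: $-8656$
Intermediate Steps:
$a{\left(s \right)} = 6 s$ ($a{\left(s \right)} = - 2 s \left(-3\right) = - 2 \left(- 3 s\right) = 6 s$)
$w = 2$ ($w = \sqrt{4} = 2$)
$A{\left(X \right)} = 6 X^{2}$ ($A{\left(X \right)} = 6 X X = 6 X^{2}$)
$k = 0$ ($k = \left(-5 + 5\right) 2 = 0 \cdot 2 = 0$)
$A{\left(6 \right)} \left(-40\right) + \left(\left(k - 16\right) + 0\right) = 6 \cdot 6^{2} \left(-40\right) + \left(\left(0 - 16\right) + 0\right) = 6 \cdot 36 \left(-40\right) + \left(-16 + 0\right) = 216 \left(-40\right) - 16 = -8640 - 16 = -8656$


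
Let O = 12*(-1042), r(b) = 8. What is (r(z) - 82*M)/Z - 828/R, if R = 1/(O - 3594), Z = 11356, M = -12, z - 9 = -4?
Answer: 37841440064/2839 ≈ 1.3329e+7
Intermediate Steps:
z = 5 (z = 9 - 4 = 5)
O = -12504
R = -1/16098 (R = 1/(-12504 - 3594) = 1/(-16098) = -1/16098 ≈ -6.2120e-5)
(r(z) - 82*M)/Z - 828/R = (8 - 82*(-12))/11356 - 828/(-1/16098) = (8 + 984)*(1/11356) - 828*(-16098) = 992*(1/11356) + 13329144 = 248/2839 + 13329144 = 37841440064/2839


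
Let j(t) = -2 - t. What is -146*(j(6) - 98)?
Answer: 15476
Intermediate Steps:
-146*(j(6) - 98) = -146*((-2 - 1*6) - 98) = -146*((-2 - 6) - 98) = -146*(-8 - 98) = -146*(-106) = 15476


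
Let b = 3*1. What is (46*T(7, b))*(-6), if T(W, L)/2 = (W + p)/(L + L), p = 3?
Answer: -920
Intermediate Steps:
b = 3
T(W, L) = (3 + W)/L (T(W, L) = 2*((W + 3)/(L + L)) = 2*((3 + W)/((2*L))) = 2*((3 + W)*(1/(2*L))) = 2*((3 + W)/(2*L)) = (3 + W)/L)
(46*T(7, b))*(-6) = (46*((3 + 7)/3))*(-6) = (46*((⅓)*10))*(-6) = (46*(10/3))*(-6) = (460/3)*(-6) = -920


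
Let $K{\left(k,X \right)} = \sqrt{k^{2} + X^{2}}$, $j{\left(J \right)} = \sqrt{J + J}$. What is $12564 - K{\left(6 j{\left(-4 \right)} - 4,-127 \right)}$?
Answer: $12564 - \sqrt{15857 - 96 i \sqrt{2}} \approx 12438.0 + 0.53907 i$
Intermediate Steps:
$j{\left(J \right)} = \sqrt{2} \sqrt{J}$ ($j{\left(J \right)} = \sqrt{2 J} = \sqrt{2} \sqrt{J}$)
$K{\left(k,X \right)} = \sqrt{X^{2} + k^{2}}$
$12564 - K{\left(6 j{\left(-4 \right)} - 4,-127 \right)} = 12564 - \sqrt{\left(-127\right)^{2} + \left(6 \sqrt{2} \sqrt{-4} - 4\right)^{2}} = 12564 - \sqrt{16129 + \left(6 \sqrt{2} \cdot 2 i - 4\right)^{2}} = 12564 - \sqrt{16129 + \left(6 \cdot 2 i \sqrt{2} - 4\right)^{2}} = 12564 - \sqrt{16129 + \left(12 i \sqrt{2} - 4\right)^{2}} = 12564 - \sqrt{16129 + \left(-4 + 12 i \sqrt{2}\right)^{2}}$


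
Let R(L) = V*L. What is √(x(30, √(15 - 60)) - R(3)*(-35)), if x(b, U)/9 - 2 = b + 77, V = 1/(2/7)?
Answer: √5394/2 ≈ 36.722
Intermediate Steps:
V = 7/2 (V = 1/(2*(⅐)) = 1/(2/7) = 7/2 ≈ 3.5000)
x(b, U) = 711 + 9*b (x(b, U) = 18 + 9*(b + 77) = 18 + 9*(77 + b) = 18 + (693 + 9*b) = 711 + 9*b)
R(L) = 7*L/2
√(x(30, √(15 - 60)) - R(3)*(-35)) = √((711 + 9*30) - 7*3/2*(-35)) = √((711 + 270) - 1*21/2*(-35)) = √(981 - 21/2*(-35)) = √(981 + 735/2) = √(2697/2) = √5394/2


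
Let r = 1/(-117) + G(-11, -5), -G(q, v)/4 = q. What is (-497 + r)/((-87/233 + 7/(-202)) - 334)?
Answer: 2494592132/1841492133 ≈ 1.3547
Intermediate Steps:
G(q, v) = -4*q
r = 5147/117 (r = 1/(-117) - 4*(-11) = -1/117 + 44 = 5147/117 ≈ 43.991)
(-497 + r)/((-87/233 + 7/(-202)) - 334) = (-497 + 5147/117)/((-87/233 + 7/(-202)) - 334) = -53002/(117*((-87*1/233 + 7*(-1/202)) - 334)) = -53002/(117*((-87/233 - 7/202) - 334)) = -53002/(117*(-19205/47066 - 334)) = -53002/(117*(-15739249/47066)) = -53002/117*(-47066/15739249) = 2494592132/1841492133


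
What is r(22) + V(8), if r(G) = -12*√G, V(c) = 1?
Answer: 1 - 12*√22 ≈ -55.285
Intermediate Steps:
r(22) + V(8) = -12*√22 + 1 = 1 - 12*√22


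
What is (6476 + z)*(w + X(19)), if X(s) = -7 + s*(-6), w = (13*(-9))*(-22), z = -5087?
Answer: 3407217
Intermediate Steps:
w = 2574 (w = -117*(-22) = 2574)
X(s) = -7 - 6*s
(6476 + z)*(w + X(19)) = (6476 - 5087)*(2574 + (-7 - 6*19)) = 1389*(2574 + (-7 - 114)) = 1389*(2574 - 121) = 1389*2453 = 3407217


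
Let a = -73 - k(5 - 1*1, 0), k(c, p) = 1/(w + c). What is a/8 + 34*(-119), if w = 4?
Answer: -259529/64 ≈ -4055.1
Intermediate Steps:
k(c, p) = 1/(4 + c)
a = -585/8 (a = -73 - 1/(4 + (5 - 1*1)) = -73 - 1/(4 + (5 - 1)) = -73 - 1/(4 + 4) = -73 - 1/8 = -73 - 1*⅛ = -73 - ⅛ = -585/8 ≈ -73.125)
a/8 + 34*(-119) = -585/8/8 + 34*(-119) = -585/8*⅛ - 4046 = -585/64 - 4046 = -259529/64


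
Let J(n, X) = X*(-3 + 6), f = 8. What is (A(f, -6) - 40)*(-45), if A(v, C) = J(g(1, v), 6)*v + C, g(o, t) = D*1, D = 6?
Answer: -4410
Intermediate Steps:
g(o, t) = 6 (g(o, t) = 6*1 = 6)
J(n, X) = 3*X (J(n, X) = X*3 = 3*X)
A(v, C) = C + 18*v (A(v, C) = (3*6)*v + C = 18*v + C = C + 18*v)
(A(f, -6) - 40)*(-45) = ((-6 + 18*8) - 40)*(-45) = ((-6 + 144) - 40)*(-45) = (138 - 40)*(-45) = 98*(-45) = -4410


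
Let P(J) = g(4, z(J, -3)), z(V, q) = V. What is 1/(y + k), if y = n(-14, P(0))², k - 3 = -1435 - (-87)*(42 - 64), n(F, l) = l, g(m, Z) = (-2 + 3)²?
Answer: -1/3345 ≈ -0.00029895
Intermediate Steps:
g(m, Z) = 1 (g(m, Z) = 1² = 1)
P(J) = 1
k = -3346 (k = 3 + (-1435 - (-87)*(42 - 64)) = 3 + (-1435 - (-87)*(-22)) = 3 + (-1435 - 1*1914) = 3 + (-1435 - 1914) = 3 - 3349 = -3346)
y = 1 (y = 1² = 1)
1/(y + k) = 1/(1 - 3346) = 1/(-3345) = -1/3345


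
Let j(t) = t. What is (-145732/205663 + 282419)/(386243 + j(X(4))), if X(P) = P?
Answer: 58082993065/79436716761 ≈ 0.73119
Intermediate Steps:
(-145732/205663 + 282419)/(386243 + j(X(4))) = (-145732/205663 + 282419)/(386243 + 4) = (-145732*1/205663 + 282419)/386247 = (-145732/205663 + 282419)*(1/386247) = (58082993065/205663)*(1/386247) = 58082993065/79436716761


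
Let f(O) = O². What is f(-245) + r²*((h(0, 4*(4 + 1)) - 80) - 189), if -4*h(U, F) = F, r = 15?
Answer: -1625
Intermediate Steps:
h(U, F) = -F/4
f(-245) + r²*((h(0, 4*(4 + 1)) - 80) - 189) = (-245)² + 15²*((-(4 + 1) - 80) - 189) = 60025 + 225*((-5 - 80) - 189) = 60025 + 225*(-85 - 189) = 60025 + 225*(-274) = 60025 - 61650 = -1625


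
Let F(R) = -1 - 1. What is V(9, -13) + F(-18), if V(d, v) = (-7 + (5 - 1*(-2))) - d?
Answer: -11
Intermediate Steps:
F(R) = -2
V(d, v) = -d (V(d, v) = (-7 + (5 + 2)) - d = (-7 + 7) - d = 0 - d = -d)
V(9, -13) + F(-18) = -1*9 - 2 = -9 - 2 = -11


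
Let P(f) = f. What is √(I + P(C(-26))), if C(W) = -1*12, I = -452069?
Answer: I*√452081 ≈ 672.37*I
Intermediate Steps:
C(W) = -12
√(I + P(C(-26))) = √(-452069 - 12) = √(-452081) = I*√452081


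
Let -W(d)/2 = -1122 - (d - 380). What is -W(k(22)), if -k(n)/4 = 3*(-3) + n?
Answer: -1380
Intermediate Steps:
k(n) = 36 - 4*n (k(n) = -4*(3*(-3) + n) = -4*(-9 + n) = 36 - 4*n)
W(d) = 1484 + 2*d (W(d) = -2*(-1122 - (d - 380)) = -2*(-1122 - (-380 + d)) = -2*(-1122 + (380 - d)) = -2*(-742 - d) = 1484 + 2*d)
-W(k(22)) = -(1484 + 2*(36 - 4*22)) = -(1484 + 2*(36 - 88)) = -(1484 + 2*(-52)) = -(1484 - 104) = -1*1380 = -1380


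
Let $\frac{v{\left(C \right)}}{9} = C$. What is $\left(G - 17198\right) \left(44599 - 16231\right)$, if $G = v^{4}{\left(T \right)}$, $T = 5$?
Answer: $115838657136$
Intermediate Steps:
$v{\left(C \right)} = 9 C$
$G = 4100625$ ($G = \left(9 \cdot 5\right)^{4} = 45^{4} = 4100625$)
$\left(G - 17198\right) \left(44599 - 16231\right) = \left(4100625 - 17198\right) \left(44599 - 16231\right) = 4083427 \cdot 28368 = 115838657136$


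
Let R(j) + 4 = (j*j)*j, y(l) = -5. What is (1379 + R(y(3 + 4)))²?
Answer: 1562500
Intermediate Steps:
R(j) = -4 + j³ (R(j) = -4 + (j*j)*j = -4 + j²*j = -4 + j³)
(1379 + R(y(3 + 4)))² = (1379 + (-4 + (-5)³))² = (1379 + (-4 - 125))² = (1379 - 129)² = 1250² = 1562500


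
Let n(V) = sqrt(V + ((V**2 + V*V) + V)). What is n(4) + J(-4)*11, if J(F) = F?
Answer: -44 + 2*sqrt(10) ≈ -37.675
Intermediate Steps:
n(V) = sqrt(2*V + 2*V**2) (n(V) = sqrt(V + ((V**2 + V**2) + V)) = sqrt(V + (2*V**2 + V)) = sqrt(V + (V + 2*V**2)) = sqrt(2*V + 2*V**2))
n(4) + J(-4)*11 = sqrt(2)*sqrt(4*(1 + 4)) - 4*11 = sqrt(2)*sqrt(4*5) - 44 = sqrt(2)*sqrt(20) - 44 = sqrt(2)*(2*sqrt(5)) - 44 = 2*sqrt(10) - 44 = -44 + 2*sqrt(10)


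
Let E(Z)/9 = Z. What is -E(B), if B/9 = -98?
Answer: 7938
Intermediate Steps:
B = -882 (B = 9*(-98) = -882)
E(Z) = 9*Z
-E(B) = -9*(-882) = -1*(-7938) = 7938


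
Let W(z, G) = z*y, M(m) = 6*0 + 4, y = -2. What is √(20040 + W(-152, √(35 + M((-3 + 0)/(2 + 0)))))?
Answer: 2*√5086 ≈ 142.63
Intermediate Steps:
M(m) = 4 (M(m) = 0 + 4 = 4)
W(z, G) = -2*z (W(z, G) = z*(-2) = -2*z)
√(20040 + W(-152, √(35 + M((-3 + 0)/(2 + 0))))) = √(20040 - 2*(-152)) = √(20040 + 304) = √20344 = 2*√5086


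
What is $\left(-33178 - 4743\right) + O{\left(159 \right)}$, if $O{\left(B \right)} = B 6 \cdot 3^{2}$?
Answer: $-29335$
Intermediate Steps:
$O{\left(B \right)} = 54 B$ ($O{\left(B \right)} = 6 B 9 = 54 B$)
$\left(-33178 - 4743\right) + O{\left(159 \right)} = \left(-33178 - 4743\right) + 54 \cdot 159 = -37921 + 8586 = -29335$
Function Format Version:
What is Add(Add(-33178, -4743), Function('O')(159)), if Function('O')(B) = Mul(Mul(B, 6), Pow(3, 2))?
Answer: -29335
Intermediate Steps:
Function('O')(B) = Mul(54, B) (Function('O')(B) = Mul(Mul(6, B), 9) = Mul(54, B))
Add(Add(-33178, -4743), Function('O')(159)) = Add(Add(-33178, -4743), Mul(54, 159)) = Add(-37921, 8586) = -29335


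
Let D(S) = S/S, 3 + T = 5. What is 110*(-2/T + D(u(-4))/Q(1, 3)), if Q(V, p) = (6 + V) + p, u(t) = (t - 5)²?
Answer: -99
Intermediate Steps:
T = 2 (T = -3 + 5 = 2)
u(t) = (-5 + t)²
Q(V, p) = 6 + V + p
D(S) = 1
110*(-2/T + D(u(-4))/Q(1, 3)) = 110*(-2/2 + 1/(6 + 1 + 3)) = 110*(-2*½ + 1/10) = 110*(-1 + 1*(⅒)) = 110*(-1 + ⅒) = 110*(-9/10) = -99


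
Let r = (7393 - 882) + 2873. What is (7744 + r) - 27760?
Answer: -10632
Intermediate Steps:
r = 9384 (r = 6511 + 2873 = 9384)
(7744 + r) - 27760 = (7744 + 9384) - 27760 = 17128 - 27760 = -10632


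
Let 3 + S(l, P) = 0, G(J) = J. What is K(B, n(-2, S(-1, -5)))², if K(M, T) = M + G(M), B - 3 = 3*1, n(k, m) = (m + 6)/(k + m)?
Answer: 144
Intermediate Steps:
S(l, P) = -3 (S(l, P) = -3 + 0 = -3)
n(k, m) = (6 + m)/(k + m)
B = 6 (B = 3 + 3*1 = 3 + 3 = 6)
K(M, T) = 2*M (K(M, T) = M + M = 2*M)
K(B, n(-2, S(-1, -5)))² = (2*6)² = 12² = 144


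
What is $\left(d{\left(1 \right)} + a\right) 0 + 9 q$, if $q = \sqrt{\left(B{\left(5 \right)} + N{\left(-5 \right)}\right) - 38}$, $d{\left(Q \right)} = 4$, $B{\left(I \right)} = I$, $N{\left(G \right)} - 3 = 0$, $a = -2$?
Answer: $9 i \sqrt{30} \approx 49.295 i$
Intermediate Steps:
$N{\left(G \right)} = 3$ ($N{\left(G \right)} = 3 + 0 = 3$)
$q = i \sqrt{30}$ ($q = \sqrt{\left(5 + 3\right) - 38} = \sqrt{8 - 38} = \sqrt{-30} = i \sqrt{30} \approx 5.4772 i$)
$\left(d{\left(1 \right)} + a\right) 0 + 9 q = \left(4 - 2\right) 0 + 9 i \sqrt{30} = 2 \cdot 0 + 9 i \sqrt{30} = 0 + 9 i \sqrt{30} = 9 i \sqrt{30}$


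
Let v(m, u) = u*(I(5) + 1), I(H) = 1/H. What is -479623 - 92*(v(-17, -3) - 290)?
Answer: -2263059/5 ≈ -4.5261e+5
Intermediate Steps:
v(m, u) = 6*u/5 (v(m, u) = u*(1/5 + 1) = u*(⅕ + 1) = u*(6/5) = 6*u/5)
-479623 - 92*(v(-17, -3) - 290) = -479623 - 92*((6/5)*(-3) - 290) = -479623 - 92*(-18/5 - 290) = -479623 - 92*(-1468/5) = -479623 + 135056/5 = -2263059/5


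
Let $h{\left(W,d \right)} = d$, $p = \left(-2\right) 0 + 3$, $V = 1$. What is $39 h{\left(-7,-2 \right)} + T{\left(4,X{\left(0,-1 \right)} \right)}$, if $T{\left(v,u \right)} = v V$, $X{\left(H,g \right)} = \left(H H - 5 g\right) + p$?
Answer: $-74$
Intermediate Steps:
$p = 3$ ($p = 0 + 3 = 3$)
$X{\left(H,g \right)} = 3 + H^{2} - 5 g$ ($X{\left(H,g \right)} = \left(H H - 5 g\right) + 3 = \left(H^{2} - 5 g\right) + 3 = 3 + H^{2} - 5 g$)
$T{\left(v,u \right)} = v$ ($T{\left(v,u \right)} = v 1 = v$)
$39 h{\left(-7,-2 \right)} + T{\left(4,X{\left(0,-1 \right)} \right)} = 39 \left(-2\right) + 4 = -78 + 4 = -74$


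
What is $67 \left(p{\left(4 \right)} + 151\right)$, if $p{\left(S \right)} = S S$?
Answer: $11189$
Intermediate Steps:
$p{\left(S \right)} = S^{2}$
$67 \left(p{\left(4 \right)} + 151\right) = 67 \left(4^{2} + 151\right) = 67 \left(16 + 151\right) = 67 \cdot 167 = 11189$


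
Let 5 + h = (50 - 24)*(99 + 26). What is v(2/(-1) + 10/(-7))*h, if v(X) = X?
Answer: -77880/7 ≈ -11126.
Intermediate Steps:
h = 3245 (h = -5 + (50 - 24)*(99 + 26) = -5 + 26*125 = -5 + 3250 = 3245)
v(2/(-1) + 10/(-7))*h = (2/(-1) + 10/(-7))*3245 = (2*(-1) + 10*(-⅐))*3245 = (-2 - 10/7)*3245 = -24/7*3245 = -77880/7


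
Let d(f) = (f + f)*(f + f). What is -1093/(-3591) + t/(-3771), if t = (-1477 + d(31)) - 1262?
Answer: 17072/1504629 ≈ 0.011346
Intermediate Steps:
d(f) = 4*f² (d(f) = (2*f)*(2*f) = 4*f²)
t = 1105 (t = (-1477 + 4*31²) - 1262 = (-1477 + 4*961) - 1262 = (-1477 + 3844) - 1262 = 2367 - 1262 = 1105)
-1093/(-3591) + t/(-3771) = -1093/(-3591) + 1105/(-3771) = -1093*(-1/3591) + 1105*(-1/3771) = 1093/3591 - 1105/3771 = 17072/1504629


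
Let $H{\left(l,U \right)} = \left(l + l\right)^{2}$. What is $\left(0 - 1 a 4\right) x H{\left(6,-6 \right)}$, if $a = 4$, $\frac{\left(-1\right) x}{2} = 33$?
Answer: $152064$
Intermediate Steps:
$x = -66$ ($x = \left(-2\right) 33 = -66$)
$H{\left(l,U \right)} = 4 l^{2}$ ($H{\left(l,U \right)} = \left(2 l\right)^{2} = 4 l^{2}$)
$\left(0 - 1 a 4\right) x H{\left(6,-6 \right)} = \left(0 - 1 \cdot 4 \cdot 4\right) \left(-66\right) 4 \cdot 6^{2} = \left(0 - 4 \cdot 4\right) \left(-66\right) 4 \cdot 36 = \left(0 - 16\right) \left(-66\right) 144 = \left(-16\right) \left(-66\right) 144 = 1056 \cdot 144 = 152064$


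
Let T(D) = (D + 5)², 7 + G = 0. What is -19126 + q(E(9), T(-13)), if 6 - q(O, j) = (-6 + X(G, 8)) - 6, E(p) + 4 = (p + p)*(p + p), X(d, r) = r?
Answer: -19116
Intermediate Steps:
G = -7 (G = -7 + 0 = -7)
E(p) = -4 + 4*p² (E(p) = -4 + (p + p)*(p + p) = -4 + (2*p)*(2*p) = -4 + 4*p²)
T(D) = (5 + D)²
q(O, j) = 10 (q(O, j) = 6 - ((-6 + 8) - 6) = 6 - (2 - 6) = 6 - 1*(-4) = 6 + 4 = 10)
-19126 + q(E(9), T(-13)) = -19126 + 10 = -19116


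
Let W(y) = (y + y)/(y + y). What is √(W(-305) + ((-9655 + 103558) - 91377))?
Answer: 19*√7 ≈ 50.269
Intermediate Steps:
W(y) = 1 (W(y) = (2*y)/((2*y)) = (2*y)*(1/(2*y)) = 1)
√(W(-305) + ((-9655 + 103558) - 91377)) = √(1 + ((-9655 + 103558) - 91377)) = √(1 + (93903 - 91377)) = √(1 + 2526) = √2527 = 19*√7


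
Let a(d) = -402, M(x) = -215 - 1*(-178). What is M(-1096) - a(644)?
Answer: 365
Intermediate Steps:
M(x) = -37 (M(x) = -215 + 178 = -37)
M(-1096) - a(644) = -37 - 1*(-402) = -37 + 402 = 365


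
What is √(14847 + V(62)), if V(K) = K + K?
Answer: √14971 ≈ 122.36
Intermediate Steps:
V(K) = 2*K
√(14847 + V(62)) = √(14847 + 2*62) = √(14847 + 124) = √14971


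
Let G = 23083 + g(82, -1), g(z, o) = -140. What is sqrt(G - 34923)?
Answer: 2*I*sqrt(2995) ≈ 109.45*I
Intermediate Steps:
G = 22943 (G = 23083 - 140 = 22943)
sqrt(G - 34923) = sqrt(22943 - 34923) = sqrt(-11980) = 2*I*sqrt(2995)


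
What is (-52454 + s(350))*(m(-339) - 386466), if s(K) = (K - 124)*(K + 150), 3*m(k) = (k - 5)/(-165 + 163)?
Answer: -23395499132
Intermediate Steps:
m(k) = 5/6 - k/6 (m(k) = ((k - 5)/(-165 + 163))/3 = ((-5 + k)/(-2))/3 = ((-5 + k)*(-1/2))/3 = (5/2 - k/2)/3 = 5/6 - k/6)
s(K) = (-124 + K)*(150 + K)
(-52454 + s(350))*(m(-339) - 386466) = (-52454 + (-18600 + 350**2 + 26*350))*((5/6 - 1/6*(-339)) - 386466) = (-52454 + (-18600 + 122500 + 9100))*((5/6 + 113/2) - 386466) = (-52454 + 113000)*(172/3 - 386466) = 60546*(-1159226/3) = -23395499132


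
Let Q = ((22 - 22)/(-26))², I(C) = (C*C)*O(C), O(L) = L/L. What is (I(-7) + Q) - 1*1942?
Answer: -1893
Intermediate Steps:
O(L) = 1
I(C) = C² (I(C) = (C*C)*1 = C²*1 = C²)
Q = 0 (Q = (0*(-1/26))² = 0² = 0)
(I(-7) + Q) - 1*1942 = ((-7)² + 0) - 1*1942 = (49 + 0) - 1942 = 49 - 1942 = -1893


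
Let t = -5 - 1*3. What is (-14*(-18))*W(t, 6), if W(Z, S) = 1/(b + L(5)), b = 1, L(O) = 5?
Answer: 42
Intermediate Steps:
t = -8 (t = -5 - 3 = -8)
W(Z, S) = 1/6 (W(Z, S) = 1/(1 + 5) = 1/6)
(-14*(-18))*W(t, 6) = -14*(-18)*(1/6) = 252*(1/6) = 42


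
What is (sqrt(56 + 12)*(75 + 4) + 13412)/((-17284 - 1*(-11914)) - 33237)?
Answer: -13412/38607 - 158*sqrt(17)/38607 ≈ -0.36427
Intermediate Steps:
(sqrt(56 + 12)*(75 + 4) + 13412)/((-17284 - 1*(-11914)) - 33237) = (sqrt(68)*79 + 13412)/((-17284 + 11914) - 33237) = ((2*sqrt(17))*79 + 13412)/(-5370 - 33237) = (158*sqrt(17) + 13412)/(-38607) = (13412 + 158*sqrt(17))*(-1/38607) = -13412/38607 - 158*sqrt(17)/38607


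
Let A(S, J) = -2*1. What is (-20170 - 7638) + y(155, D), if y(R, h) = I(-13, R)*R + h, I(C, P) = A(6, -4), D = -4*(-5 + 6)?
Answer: -28122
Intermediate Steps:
A(S, J) = -2
D = -4 (D = -4*1 = -4)
I(C, P) = -2
y(R, h) = h - 2*R (y(R, h) = -2*R + h = h - 2*R)
(-20170 - 7638) + y(155, D) = (-20170 - 7638) + (-4 - 2*155) = -27808 + (-4 - 310) = -27808 - 314 = -28122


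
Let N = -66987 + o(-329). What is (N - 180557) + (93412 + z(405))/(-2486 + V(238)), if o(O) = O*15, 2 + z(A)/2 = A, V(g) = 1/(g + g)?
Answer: -99604028411/394445 ≈ -2.5252e+5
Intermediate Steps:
V(g) = 1/(2*g)
z(A) = -4 + 2*A
o(O) = 15*O
N = -71922 (N = -66987 + 15*(-329) = -66987 - 4935 = -71922)
(N - 180557) + (93412 + z(405))/(-2486 + V(238)) = (-71922 - 180557) + (93412 + (-4 + 2*405))/(-2486 + (1/2)/238) = -252479 + (93412 + (-4 + 810))/(-2486 + (1/2)*(1/238)) = -252479 + (93412 + 806)/(-2486 + 1/476) = -252479 + 94218/(-1183335/476) = -252479 + 94218*(-476/1183335) = -252479 - 14949256/394445 = -99604028411/394445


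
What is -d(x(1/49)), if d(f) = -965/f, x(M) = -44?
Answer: -965/44 ≈ -21.932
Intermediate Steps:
-d(x(1/49)) = -(-965)/(-44) = -(-965)*(-1)/44 = -1*965/44 = -965/44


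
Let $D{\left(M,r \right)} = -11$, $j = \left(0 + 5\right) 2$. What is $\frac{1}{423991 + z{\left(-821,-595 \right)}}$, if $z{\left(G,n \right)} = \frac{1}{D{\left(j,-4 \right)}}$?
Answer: $\frac{11}{4663900} \approx 2.3585 \cdot 10^{-6}$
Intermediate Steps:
$j = 10$ ($j = 5 \cdot 2 = 10$)
$z{\left(G,n \right)} = - \frac{1}{11}$ ($z{\left(G,n \right)} = \frac{1}{-11} = - \frac{1}{11}$)
$\frac{1}{423991 + z{\left(-821,-595 \right)}} = \frac{1}{423991 - \frac{1}{11}} = \frac{1}{\frac{4663900}{11}} = \frac{11}{4663900}$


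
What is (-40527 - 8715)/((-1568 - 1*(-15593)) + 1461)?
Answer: -283/89 ≈ -3.1798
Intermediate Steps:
(-40527 - 8715)/((-1568 - 1*(-15593)) + 1461) = -49242/((-1568 + 15593) + 1461) = -49242/(14025 + 1461) = -49242/15486 = -49242*1/15486 = -283/89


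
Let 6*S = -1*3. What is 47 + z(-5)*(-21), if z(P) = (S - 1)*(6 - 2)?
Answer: 173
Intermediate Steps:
S = -1/2 (S = (-1*3)/6 = (1/6)*(-3) = -1/2 ≈ -0.50000)
z(P) = -6 (z(P) = (-1/2 - 1)*(6 - 2) = -3/2*4 = -6)
47 + z(-5)*(-21) = 47 - 6*(-21) = 47 + 126 = 173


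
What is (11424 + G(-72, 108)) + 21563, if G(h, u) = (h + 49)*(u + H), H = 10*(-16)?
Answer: 34183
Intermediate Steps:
H = -160
G(h, u) = (-160 + u)*(49 + h) (G(h, u) = (h + 49)*(u - 160) = (49 + h)*(-160 + u) = (-160 + u)*(49 + h))
(11424 + G(-72, 108)) + 21563 = (11424 + (-7840 - 160*(-72) + 49*108 - 72*108)) + 21563 = (11424 + (-7840 + 11520 + 5292 - 7776)) + 21563 = (11424 + 1196) + 21563 = 12620 + 21563 = 34183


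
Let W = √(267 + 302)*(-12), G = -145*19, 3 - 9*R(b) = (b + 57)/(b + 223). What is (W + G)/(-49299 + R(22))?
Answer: 6074775/108703639 + 26460*√569/108703639 ≈ 0.061690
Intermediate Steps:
R(b) = ⅓ - (57 + b)/(9*(223 + b)) (R(b) = ⅓ - (b + 57)/(9*(b + 223)) = ⅓ - (57 + b)/(9*(223 + b)))
G = -2755
W = -12*√569 (W = √569*(-12) = -12*√569 ≈ -286.24)
(W + G)/(-49299 + R(22)) = (-12*√569 - 2755)/(-49299 + 2*(306 + 22)/(9*(223 + 22))) = (-2755 - 12*√569)/(-49299 + (2/9)*328/245) = (-2755 - 12*√569)/(-49299 + (2/9)*(1/245)*328) = (-2755 - 12*√569)/(-49299 + 656/2205) = (-2755 - 12*√569)/(-108703639/2205) = (-2755 - 12*√569)*(-2205/108703639) = 6074775/108703639 + 26460*√569/108703639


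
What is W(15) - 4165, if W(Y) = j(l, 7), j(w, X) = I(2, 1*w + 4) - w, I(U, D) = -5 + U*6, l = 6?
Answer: -4164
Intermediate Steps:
I(U, D) = -5 + 6*U
j(w, X) = 7 - w (j(w, X) = (-5 + 6*2) - w = (-5 + 12) - w = 7 - w)
W(Y) = 1 (W(Y) = 7 - 1*6 = 7 - 6 = 1)
W(15) - 4165 = 1 - 4165 = -4164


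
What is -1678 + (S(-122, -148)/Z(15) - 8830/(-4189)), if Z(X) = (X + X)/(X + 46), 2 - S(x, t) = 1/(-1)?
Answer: -69947591/41890 ≈ -1669.8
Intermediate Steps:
S(x, t) = 3 (S(x, t) = 2 - 1/(-1) = 2 - 1*(-1) = 2 + 1 = 3)
Z(X) = 2*X/(46 + X) (Z(X) = (2*X)/(46 + X) = 2*X/(46 + X))
-1678 + (S(-122, -148)/Z(15) - 8830/(-4189)) = -1678 + (3/((2*15/(46 + 15))) - 8830/(-4189)) = -1678 + (3/((2*15/61)) - 8830*(-1/4189)) = -1678 + (3/((2*15*(1/61))) + 8830/4189) = -1678 + (3/(30/61) + 8830/4189) = -1678 + (3*(61/30) + 8830/4189) = -1678 + (61/10 + 8830/4189) = -1678 + 343829/41890 = -69947591/41890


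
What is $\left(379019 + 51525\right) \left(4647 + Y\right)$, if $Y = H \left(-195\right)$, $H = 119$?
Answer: $-7990035552$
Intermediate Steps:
$Y = -23205$ ($Y = 119 \left(-195\right) = -23205$)
$\left(379019 + 51525\right) \left(4647 + Y\right) = \left(379019 + 51525\right) \left(4647 - 23205\right) = 430544 \left(-18558\right) = -7990035552$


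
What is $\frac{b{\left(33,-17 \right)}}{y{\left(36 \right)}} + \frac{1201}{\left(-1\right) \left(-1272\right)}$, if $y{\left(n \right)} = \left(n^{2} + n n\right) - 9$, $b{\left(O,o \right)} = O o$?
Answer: $\frac{265399}{365064} \approx 0.72699$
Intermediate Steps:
$y{\left(n \right)} = -9 + 2 n^{2}$ ($y{\left(n \right)} = \left(n^{2} + n^{2}\right) - 9 = 2 n^{2} - 9 = -9 + 2 n^{2}$)
$\frac{b{\left(33,-17 \right)}}{y{\left(36 \right)}} + \frac{1201}{\left(-1\right) \left(-1272\right)} = \frac{33 \left(-17\right)}{-9 + 2 \cdot 36^{2}} + \frac{1201}{\left(-1\right) \left(-1272\right)} = - \frac{561}{-9 + 2 \cdot 1296} + \frac{1201}{1272} = - \frac{561}{-9 + 2592} + 1201 \cdot \frac{1}{1272} = - \frac{561}{2583} + \frac{1201}{1272} = \left(-561\right) \frac{1}{2583} + \frac{1201}{1272} = - \frac{187}{861} + \frac{1201}{1272} = \frac{265399}{365064}$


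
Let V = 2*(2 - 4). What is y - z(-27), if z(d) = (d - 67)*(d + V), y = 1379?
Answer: -1535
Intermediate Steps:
V = -4 (V = 2*(-2) = -4)
z(d) = (-67 + d)*(-4 + d) (z(d) = (d - 67)*(d - 4) = (-67 + d)*(-4 + d))
y - z(-27) = 1379 - (268 + (-27)**2 - 71*(-27)) = 1379 - (268 + 729 + 1917) = 1379 - 1*2914 = 1379 - 2914 = -1535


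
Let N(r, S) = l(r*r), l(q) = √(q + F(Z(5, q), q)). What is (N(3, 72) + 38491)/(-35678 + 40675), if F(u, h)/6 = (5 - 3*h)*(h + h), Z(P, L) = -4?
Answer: 38491/4997 + 3*I*√263/4997 ≈ 7.7028 + 0.0097362*I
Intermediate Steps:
F(u, h) = 12*h*(5 - 3*h) (F(u, h) = 6*((5 - 3*h)*(h + h)) = 6*((5 - 3*h)*(2*h)) = 6*(2*h*(5 - 3*h)) = 12*h*(5 - 3*h))
l(q) = √(q + 12*q*(5 - 3*q))
N(r, S) = √(r²*(61 - 36*r²)) (N(r, S) = √((r*r)*(61 - 36*r*r)) = √(r²*(61 - 36*r²)))
(N(3, 72) + 38491)/(-35678 + 40675) = (√(3²*(61 - 36*3²)) + 38491)/(-35678 + 40675) = (√(9*(61 - 36*9)) + 38491)/4997 = (√(9*(61 - 324)) + 38491)*(1/4997) = (√(9*(-263)) + 38491)*(1/4997) = (√(-2367) + 38491)*(1/4997) = (3*I*√263 + 38491)*(1/4997) = (38491 + 3*I*√263)*(1/4997) = 38491/4997 + 3*I*√263/4997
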